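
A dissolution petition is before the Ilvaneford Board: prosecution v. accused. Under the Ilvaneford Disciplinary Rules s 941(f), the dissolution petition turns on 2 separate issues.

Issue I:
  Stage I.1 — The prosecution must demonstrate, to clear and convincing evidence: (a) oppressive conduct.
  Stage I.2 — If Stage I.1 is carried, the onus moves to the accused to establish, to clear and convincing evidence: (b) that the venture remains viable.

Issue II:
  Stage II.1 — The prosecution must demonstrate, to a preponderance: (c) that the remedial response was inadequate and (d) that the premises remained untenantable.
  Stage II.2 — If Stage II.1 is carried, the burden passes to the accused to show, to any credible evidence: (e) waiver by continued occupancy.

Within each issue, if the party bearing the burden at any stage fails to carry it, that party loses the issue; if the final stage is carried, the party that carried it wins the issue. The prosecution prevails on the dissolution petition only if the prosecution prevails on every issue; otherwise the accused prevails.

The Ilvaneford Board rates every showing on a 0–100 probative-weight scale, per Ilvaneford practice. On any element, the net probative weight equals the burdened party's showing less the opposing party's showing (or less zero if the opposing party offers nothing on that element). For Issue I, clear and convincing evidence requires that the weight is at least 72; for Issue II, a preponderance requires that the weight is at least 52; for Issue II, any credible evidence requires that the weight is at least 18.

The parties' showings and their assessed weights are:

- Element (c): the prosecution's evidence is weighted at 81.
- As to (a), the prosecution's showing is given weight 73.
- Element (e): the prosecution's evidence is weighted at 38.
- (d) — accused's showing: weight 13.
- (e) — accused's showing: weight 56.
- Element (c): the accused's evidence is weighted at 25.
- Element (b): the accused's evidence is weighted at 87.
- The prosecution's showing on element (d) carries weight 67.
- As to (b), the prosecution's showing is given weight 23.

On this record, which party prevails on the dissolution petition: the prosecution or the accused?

accused

— Issue I —
At Stage I.1 the prosecution must meet clear and convincing evidence (weight is at least 72): on (a) the weight is 73, which does reach 72, so (a) meets the standard.
  Stage I.1 is satisfied; the onus moves to the accused.
At Stage I.2 the accused must meet clear and convincing evidence (weight is at least 72): on (b) the weight is 87 less the opposing 23 gives net 64, < 72, so (b) does not meet the standard.
  Stage I.2 not carried; the accused fails its burden.
So the prosecution prevails on this issue.
— Issue II —
Stage II.1 (prosecution, a preponderance, weight is at least 52): (c) net 81−25=56 ≥ 52 — meets; (d) net 67−13=54 ≥ 52 — meets.
  All elements met. The burden passes to the accused.
Stage II.2 (accused, any credible evidence, weight is at least 18): (e) net 56−38=18 ≥ 18 — meets.
  The accused carries the last stage.
With every stage satisfied, the accused prevails on this issue.
Per-issue: Issue I → prosecution; Issue II → accused. The prosecution must prevail on every issue; overall, the accused prevails.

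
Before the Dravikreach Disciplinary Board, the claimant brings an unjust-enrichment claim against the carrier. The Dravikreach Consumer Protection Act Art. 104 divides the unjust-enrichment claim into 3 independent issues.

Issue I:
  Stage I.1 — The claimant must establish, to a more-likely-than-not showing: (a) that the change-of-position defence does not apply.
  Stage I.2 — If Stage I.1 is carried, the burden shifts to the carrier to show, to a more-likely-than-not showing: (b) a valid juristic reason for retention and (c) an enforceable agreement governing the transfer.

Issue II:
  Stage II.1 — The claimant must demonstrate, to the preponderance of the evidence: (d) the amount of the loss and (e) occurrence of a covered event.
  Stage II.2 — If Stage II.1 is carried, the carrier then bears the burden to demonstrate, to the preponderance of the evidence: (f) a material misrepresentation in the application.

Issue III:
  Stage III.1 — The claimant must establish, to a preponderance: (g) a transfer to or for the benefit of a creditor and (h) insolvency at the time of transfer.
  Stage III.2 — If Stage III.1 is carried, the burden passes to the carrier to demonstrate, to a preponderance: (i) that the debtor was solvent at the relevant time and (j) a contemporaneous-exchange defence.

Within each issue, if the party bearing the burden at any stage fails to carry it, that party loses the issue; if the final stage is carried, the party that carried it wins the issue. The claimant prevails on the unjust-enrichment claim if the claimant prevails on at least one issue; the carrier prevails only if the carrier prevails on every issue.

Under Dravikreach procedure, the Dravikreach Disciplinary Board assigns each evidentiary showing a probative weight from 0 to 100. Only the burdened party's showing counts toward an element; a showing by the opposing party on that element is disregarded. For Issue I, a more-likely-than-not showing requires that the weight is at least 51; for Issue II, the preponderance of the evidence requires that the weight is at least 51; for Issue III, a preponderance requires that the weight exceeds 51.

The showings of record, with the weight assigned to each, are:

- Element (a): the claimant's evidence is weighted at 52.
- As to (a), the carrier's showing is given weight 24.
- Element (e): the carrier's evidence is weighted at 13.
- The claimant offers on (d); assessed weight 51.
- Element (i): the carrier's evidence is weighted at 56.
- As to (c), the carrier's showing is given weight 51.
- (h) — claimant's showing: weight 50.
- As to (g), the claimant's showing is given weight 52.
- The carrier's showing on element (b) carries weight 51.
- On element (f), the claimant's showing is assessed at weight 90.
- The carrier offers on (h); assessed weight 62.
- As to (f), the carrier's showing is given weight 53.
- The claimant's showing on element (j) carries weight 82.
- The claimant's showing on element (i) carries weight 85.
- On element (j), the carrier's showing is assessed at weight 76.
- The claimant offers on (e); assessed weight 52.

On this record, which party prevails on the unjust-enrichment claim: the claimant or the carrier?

carrier

— Issue I —
At Stage I.1 the claimant must meet a more-likely-than-not showing (weight is at least 51): on (a) the weight is 52 (the carrier's 24 is given no effect), which does reach 51, so (a) meets the standard.
  Stage I.1 is satisfied; the onus moves to the carrier.
At Stage I.2 the carrier must meet a more-likely-than-not showing (weight is at least 51): on (b) the weight is 51, which does reach 51, so (b) meets the standard; on (c) the weight is 51, ≥ 51, so (c) meets the standard.
  Stage I.2 carried; the final stage is satisfied.
Every stage carried; the carrier prevails on this issue.
— Issue II —
Stage II.1 — burden on claimant; standard: the preponderance of the evidence (weight is at least 51).
    (d): 51 ≥ 51 [met]
    (e): 52 (carrier's 13 disregarded) ≥ 51 [met]
  All elements met. The burden passes to the carrier.
Stage II.2 — burden on carrier; standard: the preponderance of the evidence (weight is at least 51).
    (f): 53 (claimant's 90 disregarded) ≥ 51 [met]
  All elements met at the final stage.
With every stage satisfied, the carrier prevails on this issue.
— Issue III —
Stage III.1 — burden on claimant; standard: a preponderance (weight exceeds 51).
    (g): 52 > 51 [met]
    (h): 50 (carrier's 62 disregarded) ≤ 51 [not met]
  Stage III.1 not carried; the claimant fails its burden.
The carrier prevails on this issue.
Per-issue: Issue I → carrier; Issue II → carrier; Issue III → carrier. The claimant must prevail on at least one issue; overall, the carrier prevails.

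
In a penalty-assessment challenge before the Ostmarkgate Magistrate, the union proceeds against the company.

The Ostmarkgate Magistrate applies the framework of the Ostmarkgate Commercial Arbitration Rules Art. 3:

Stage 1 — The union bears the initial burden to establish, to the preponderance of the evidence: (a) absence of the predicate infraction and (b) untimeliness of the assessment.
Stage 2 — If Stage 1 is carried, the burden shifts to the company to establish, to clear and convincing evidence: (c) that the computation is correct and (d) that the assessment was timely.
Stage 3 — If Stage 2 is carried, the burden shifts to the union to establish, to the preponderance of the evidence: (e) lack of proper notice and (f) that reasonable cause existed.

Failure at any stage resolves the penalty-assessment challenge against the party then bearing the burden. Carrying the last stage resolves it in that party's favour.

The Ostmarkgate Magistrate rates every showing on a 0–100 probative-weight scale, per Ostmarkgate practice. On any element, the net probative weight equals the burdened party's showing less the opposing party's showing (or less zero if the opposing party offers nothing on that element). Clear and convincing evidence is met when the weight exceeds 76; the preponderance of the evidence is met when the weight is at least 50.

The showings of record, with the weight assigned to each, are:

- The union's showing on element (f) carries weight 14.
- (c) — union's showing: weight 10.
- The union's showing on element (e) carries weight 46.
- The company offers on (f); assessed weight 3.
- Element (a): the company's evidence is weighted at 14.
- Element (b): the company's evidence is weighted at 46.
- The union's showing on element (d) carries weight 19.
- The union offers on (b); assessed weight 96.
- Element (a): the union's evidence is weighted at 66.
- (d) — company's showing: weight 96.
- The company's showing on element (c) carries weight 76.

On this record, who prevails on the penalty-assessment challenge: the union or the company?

Stage 1 (union, the preponderance of the evidence, weight is at least 50): (a) net 66−14=52 ≥ 50 — meets; (b) net 96−46=50 ≥ 50 — meets.
  Stage 1 carried; the burden shifts to the company.
Stage 2 (company, clear and convincing evidence, weight exceeds 76): (c) net 76−10=66 ≤ 76 — fails; (d) net 96−19=77 > 76 — meets.
  The company does not carry Stage 2.
The analysis ends at Stage 2; the union prevails.

union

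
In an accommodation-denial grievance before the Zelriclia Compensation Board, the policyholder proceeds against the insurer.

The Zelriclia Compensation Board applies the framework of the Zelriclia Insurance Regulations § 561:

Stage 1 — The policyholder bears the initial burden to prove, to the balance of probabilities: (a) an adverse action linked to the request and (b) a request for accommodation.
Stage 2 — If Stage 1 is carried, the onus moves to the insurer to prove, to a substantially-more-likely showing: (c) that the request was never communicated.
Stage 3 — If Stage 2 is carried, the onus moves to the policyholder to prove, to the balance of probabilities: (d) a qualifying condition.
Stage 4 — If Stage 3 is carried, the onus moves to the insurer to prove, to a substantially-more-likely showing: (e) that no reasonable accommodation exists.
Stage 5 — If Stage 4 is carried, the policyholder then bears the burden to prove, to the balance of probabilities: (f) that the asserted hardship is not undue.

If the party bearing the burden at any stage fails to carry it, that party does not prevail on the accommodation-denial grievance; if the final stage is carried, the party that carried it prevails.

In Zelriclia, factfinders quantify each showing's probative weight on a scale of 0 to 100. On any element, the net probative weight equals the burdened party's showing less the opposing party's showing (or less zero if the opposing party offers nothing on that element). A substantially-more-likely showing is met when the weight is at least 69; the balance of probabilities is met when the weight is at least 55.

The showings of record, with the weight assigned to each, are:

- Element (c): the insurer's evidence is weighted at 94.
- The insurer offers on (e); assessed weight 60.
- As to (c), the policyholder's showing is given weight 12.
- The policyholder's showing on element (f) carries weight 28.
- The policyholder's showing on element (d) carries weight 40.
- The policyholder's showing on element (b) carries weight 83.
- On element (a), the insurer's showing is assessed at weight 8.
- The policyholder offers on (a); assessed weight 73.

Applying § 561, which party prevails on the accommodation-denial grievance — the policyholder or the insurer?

Stage 1 — burden on policyholder; standard: the balance of probabilities (weight is at least 55).
    (a): 73 − 8 = 65 ≥ 55 [met]
    (b): 83 ≥ 55 [met]
  Stage 1 is satisfied; the onus moves to the insurer.
Stage 2 — burden on insurer; standard: a substantially-more-likely showing (weight is at least 69).
    (c): 94 − 12 = 82 ≥ 69 [met]
  Stage 2 is satisfied; the onus moves to the policyholder.
Stage 3 — burden on policyholder; standard: the balance of probabilities (weight is at least 55).
    (d): 40 < 55 [not met]
  The policyholder does not carry Stage 3.
So the insurer prevails.

insurer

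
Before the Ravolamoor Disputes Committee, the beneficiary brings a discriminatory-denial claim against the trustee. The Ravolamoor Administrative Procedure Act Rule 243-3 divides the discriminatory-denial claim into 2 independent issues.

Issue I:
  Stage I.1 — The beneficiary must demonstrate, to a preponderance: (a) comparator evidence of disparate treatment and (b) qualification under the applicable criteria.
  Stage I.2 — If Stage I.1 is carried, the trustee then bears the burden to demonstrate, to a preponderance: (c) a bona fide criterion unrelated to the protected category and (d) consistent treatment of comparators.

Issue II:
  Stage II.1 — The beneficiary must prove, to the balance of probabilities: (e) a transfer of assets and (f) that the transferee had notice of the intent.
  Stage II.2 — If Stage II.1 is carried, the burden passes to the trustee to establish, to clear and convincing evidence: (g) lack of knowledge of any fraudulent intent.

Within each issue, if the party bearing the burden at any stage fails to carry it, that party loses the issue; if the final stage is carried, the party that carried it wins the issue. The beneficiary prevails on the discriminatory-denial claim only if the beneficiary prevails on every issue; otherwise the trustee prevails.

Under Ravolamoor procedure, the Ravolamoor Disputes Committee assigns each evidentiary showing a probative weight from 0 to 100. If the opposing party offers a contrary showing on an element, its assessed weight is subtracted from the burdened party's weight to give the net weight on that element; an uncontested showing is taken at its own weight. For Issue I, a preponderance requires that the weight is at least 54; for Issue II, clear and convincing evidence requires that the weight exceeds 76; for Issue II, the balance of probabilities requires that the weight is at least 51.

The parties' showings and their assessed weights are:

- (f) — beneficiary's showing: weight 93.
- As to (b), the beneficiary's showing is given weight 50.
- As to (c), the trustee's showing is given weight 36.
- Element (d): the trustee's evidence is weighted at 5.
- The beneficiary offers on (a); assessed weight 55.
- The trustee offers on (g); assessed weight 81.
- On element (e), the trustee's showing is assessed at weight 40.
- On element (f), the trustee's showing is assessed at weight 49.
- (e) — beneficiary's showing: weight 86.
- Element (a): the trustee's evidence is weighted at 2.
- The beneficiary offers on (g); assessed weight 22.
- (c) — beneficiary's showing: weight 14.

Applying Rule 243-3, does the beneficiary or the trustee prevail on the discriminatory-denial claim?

trustee

— Issue I —
Stage I.1 (beneficiary, a preponderance, weight is at least 54): (a) net 55−2=53 < 54 — fails; (b) 50 < 54 — fails.
  The beneficiary does not carry Stage I.1.
So the trustee prevails on this issue.
— Issue II —
At Stage II.1 the beneficiary must meet the balance of probabilities (weight is at least 51): on (e) the weight is 86 less the opposing 40 gives net 46, which does not reach 51, so (e) does not meet the standard; on (f) the weight is 93 less the opposing 49 gives net 44, < 51, so (f) does not meet the standard.
  Not every element is met, so the beneficiary fails to carry Stage II.1.
The trustee prevails on this issue.
Per-issue: Issue I → trustee; Issue II → trustee. The beneficiary must prevail on every issue; overall, the trustee prevails.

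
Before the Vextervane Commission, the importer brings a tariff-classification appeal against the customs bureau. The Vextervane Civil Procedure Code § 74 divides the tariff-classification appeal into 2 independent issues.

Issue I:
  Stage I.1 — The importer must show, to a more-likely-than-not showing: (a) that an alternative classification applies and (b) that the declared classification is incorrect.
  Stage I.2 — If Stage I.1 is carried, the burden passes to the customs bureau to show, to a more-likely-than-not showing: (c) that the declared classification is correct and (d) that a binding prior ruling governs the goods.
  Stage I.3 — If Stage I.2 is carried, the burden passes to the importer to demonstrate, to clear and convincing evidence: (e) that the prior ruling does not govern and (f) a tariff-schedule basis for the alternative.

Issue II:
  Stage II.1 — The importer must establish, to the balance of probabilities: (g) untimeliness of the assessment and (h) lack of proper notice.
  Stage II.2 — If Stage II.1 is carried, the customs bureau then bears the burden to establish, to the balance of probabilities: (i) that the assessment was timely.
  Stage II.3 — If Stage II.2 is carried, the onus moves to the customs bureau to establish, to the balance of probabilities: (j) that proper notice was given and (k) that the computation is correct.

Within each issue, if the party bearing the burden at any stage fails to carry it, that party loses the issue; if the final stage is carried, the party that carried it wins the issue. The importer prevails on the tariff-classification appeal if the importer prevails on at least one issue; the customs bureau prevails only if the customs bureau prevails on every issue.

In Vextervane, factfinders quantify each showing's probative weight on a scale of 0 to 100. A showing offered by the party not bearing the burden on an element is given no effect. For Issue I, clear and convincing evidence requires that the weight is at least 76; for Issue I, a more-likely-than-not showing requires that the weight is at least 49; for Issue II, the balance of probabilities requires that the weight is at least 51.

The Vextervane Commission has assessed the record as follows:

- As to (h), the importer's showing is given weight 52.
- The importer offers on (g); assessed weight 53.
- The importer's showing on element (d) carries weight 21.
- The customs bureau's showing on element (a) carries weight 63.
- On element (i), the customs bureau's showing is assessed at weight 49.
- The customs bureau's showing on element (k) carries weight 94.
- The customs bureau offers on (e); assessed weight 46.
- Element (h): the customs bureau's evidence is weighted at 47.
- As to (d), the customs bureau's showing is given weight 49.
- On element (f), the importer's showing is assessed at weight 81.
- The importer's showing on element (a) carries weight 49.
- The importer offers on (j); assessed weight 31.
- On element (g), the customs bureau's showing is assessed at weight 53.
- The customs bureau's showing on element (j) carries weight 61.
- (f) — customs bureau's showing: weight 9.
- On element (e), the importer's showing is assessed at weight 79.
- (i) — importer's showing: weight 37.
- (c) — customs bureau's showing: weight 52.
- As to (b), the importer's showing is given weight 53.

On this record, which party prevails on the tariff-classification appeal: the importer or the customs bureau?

importer

— Issue I —
Stage I.1 (importer, a more-likely-than-not showing, weight is at least 49): (a) 49 (customs bureau's 63 disregarded) ≥ 49 — meets; (b) 53 ≥ 49 — meets.
  The importer carries Stage I.1; the customs bureau now bears the burden.
Stage I.2 (customs bureau, a more-likely-than-not showing, weight is at least 49): (c) 52 ≥ 49 — meets; (d) 49 (importer's 21 disregarded) ≥ 49 — meets.
  Stage I.2 carried; the burden shifts to the importer.
Stage I.3 (importer, clear and convincing evidence, weight is at least 76): (e) 79 (customs bureau's 46 disregarded) ≥ 76 — meets; (f) 81 (customs bureau's 9 disregarded) ≥ 76 — meets.
  The importer carries the last stage.
With every stage satisfied, the importer prevails on this issue.
— Issue II —
Stage II.1 (importer, the balance of probabilities, weight is at least 51): (g) 53 (customs bureau's 53 disregarded) ≥ 51 — meets; (h) 52 (customs bureau's 47 disregarded) ≥ 51 — meets.
  All elements met. The burden passes to the customs bureau.
Stage II.2 (customs bureau, the balance of probabilities, weight is at least 51): (i) 49 (importer's 37 disregarded) < 51 — fails.
  Stage II.2 not carried; the customs bureau fails its burden.
The importer prevails on this issue.
Per-issue: Issue I → importer; Issue II → importer. The importer must prevail on at least one issue; overall, the importer prevails.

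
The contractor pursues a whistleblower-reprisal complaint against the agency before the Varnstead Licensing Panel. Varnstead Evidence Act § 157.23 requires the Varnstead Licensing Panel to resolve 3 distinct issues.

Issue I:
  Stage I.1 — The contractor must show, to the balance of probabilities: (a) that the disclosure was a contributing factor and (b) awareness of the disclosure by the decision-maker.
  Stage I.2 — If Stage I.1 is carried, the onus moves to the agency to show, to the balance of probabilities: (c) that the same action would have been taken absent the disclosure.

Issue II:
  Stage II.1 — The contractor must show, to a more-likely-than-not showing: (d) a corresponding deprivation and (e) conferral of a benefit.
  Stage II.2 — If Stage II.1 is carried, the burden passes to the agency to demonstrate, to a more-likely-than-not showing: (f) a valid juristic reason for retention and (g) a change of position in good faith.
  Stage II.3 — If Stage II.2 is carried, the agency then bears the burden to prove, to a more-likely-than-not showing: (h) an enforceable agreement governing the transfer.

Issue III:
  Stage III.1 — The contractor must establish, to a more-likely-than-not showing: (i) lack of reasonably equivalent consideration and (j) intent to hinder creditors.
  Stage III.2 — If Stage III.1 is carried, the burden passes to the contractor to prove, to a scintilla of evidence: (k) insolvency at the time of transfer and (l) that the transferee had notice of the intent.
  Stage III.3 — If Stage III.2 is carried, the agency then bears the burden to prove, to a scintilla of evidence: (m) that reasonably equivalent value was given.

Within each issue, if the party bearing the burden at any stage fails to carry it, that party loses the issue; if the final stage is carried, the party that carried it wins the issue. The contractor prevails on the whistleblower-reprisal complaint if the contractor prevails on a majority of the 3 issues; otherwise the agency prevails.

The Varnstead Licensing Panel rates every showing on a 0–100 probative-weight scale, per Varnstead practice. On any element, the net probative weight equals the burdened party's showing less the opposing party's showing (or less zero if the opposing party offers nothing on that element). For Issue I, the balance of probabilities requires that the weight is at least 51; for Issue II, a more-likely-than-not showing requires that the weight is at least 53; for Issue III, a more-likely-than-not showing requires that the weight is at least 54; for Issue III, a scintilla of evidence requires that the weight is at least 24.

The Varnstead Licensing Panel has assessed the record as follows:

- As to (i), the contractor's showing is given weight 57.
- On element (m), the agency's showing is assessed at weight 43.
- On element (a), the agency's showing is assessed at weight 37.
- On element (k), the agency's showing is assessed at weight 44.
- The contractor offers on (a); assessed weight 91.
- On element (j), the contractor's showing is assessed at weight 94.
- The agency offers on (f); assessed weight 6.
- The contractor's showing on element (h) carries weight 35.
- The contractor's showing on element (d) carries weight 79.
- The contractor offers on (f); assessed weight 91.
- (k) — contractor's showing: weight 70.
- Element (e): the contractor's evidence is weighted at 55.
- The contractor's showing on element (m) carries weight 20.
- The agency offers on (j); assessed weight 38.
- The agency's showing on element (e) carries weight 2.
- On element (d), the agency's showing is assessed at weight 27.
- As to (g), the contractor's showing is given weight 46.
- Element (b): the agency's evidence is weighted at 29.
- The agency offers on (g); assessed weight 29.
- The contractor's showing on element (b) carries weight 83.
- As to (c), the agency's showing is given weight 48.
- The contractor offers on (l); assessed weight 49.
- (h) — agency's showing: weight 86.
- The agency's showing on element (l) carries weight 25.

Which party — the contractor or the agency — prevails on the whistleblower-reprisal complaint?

— Issue I —
At Stage I.1 the contractor must meet the balance of probabilities (weight is at least 51): on (a) the weight is 91 less the opposing 37 gives net 54, which does reach 51, so (a) meets the standard; on (b) the weight is 83 less the opposing 29 gives net 54, which does reach 51, so (b) meets the standard.
  Stage I.1 carried; the burden shifts to the agency.
At Stage I.2 the agency must meet the balance of probabilities (weight is at least 51): on (c) the weight is 48, < 51, so (c) does not meet the standard.
  The agency does not carry Stage I.2.
The contractor prevails on this issue.
— Issue II —
At Stage II.1 the contractor must meet a more-likely-than-not showing (weight is at least 53): on (d) the weight is 79 less the opposing 27 gives net 52, which does not reach 53, so (d) does not meet the standard; on (e) the weight is 55 less the opposing 2 gives net 53, which does reach 53, so (e) meets the standard.
  Not every element is met, so the contractor fails to carry Stage II.1.
So the agency prevails on this issue.
— Issue III —
At Stage III.1 the contractor must meet a more-likely-than-not showing (weight is at least 54): on (i) the weight is 57, ≥ 54, so (i) meets the standard; on (j) the weight is 94 less the opposing 38 gives net 56, which does reach 54, so (j) meets the standard.
  Stage III.1 carried; the burden remains with the contractor.
At Stage III.2 the contractor must meet a scintilla of evidence (weight is at least 24): on (k) the weight is 70 less the opposing 44 gives net 26, ≥ 24, so (k) meets the standard; on (l) the weight is 49 less the opposing 25 gives net 24, ≥ 24, so (l) meets the standard.
  The contractor carries Stage III.2; the agency now bears the burden.
At Stage III.3 the agency must meet a scintilla of evidence (weight is at least 24): on (m) the weight is 43 less the opposing 20 gives net 23, < 24, so (m) does not meet the standard.
  Stage III.3 not carried; the agency fails its burden.
So the contractor prevails on this issue.
Per-issue: Issue I → contractor; Issue II → agency; Issue III → contractor. The contractor must prevail on a majority of issues; overall, the contractor prevails.

contractor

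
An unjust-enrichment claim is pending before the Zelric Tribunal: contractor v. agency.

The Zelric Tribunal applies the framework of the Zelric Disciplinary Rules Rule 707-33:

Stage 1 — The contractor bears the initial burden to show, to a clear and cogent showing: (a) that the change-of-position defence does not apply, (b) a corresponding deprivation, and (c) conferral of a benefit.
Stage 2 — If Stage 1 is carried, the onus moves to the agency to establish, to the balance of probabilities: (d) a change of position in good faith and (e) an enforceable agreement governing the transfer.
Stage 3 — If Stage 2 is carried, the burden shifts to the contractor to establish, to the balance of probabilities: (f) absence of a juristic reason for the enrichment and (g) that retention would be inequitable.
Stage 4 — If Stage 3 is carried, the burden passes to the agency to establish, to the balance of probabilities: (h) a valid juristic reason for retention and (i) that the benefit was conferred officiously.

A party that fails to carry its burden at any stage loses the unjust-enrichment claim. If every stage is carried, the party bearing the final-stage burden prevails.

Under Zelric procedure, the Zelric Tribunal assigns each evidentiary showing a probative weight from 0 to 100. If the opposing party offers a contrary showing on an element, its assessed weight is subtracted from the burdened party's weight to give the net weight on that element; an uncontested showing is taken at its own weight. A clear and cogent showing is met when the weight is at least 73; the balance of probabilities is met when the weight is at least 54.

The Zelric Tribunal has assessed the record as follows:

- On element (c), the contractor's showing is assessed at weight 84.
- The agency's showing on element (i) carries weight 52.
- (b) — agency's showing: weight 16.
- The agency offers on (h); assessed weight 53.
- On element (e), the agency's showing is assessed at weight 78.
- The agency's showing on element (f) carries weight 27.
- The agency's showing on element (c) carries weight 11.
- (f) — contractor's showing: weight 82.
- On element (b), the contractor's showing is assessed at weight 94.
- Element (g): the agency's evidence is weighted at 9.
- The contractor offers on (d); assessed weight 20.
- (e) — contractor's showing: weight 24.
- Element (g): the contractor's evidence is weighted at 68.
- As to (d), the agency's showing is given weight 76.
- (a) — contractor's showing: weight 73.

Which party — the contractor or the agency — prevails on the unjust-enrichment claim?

contractor

At Stage 1 the contractor must meet a clear and cogent showing (weight is at least 73): on (a) the weight is 73, which does reach 73, so (a) meets the standard; on (b) the weight is 94 less the opposing 16 gives net 78, which does reach 73, so (b) meets the standard; on (c) the weight is 84 less the opposing 11 gives net 73, ≥ 73, so (c) meets the standard.
  Stage 1 carried; the burden shifts to the agency.
At Stage 2 the agency must meet the balance of probabilities (weight is at least 54): on (d) the weight is 76 less the opposing 20 gives net 56, which does reach 54, so (d) meets the standard; on (e) the weight is 78 less the opposing 24 gives net 54, ≥ 54, so (e) meets the standard.
  The agency carries Stage 2; the contractor now bears the burden.
At Stage 3 the contractor must meet the balance of probabilities (weight is at least 54): on (f) the weight is 82 less the opposing 27 gives net 55, ≥ 54, so (f) meets the standard; on (g) the weight is 68 less the opposing 9 gives net 59, ≥ 54, so (g) meets the standard.
  The contractor carries Stage 3; the agency now bears the burden.
At Stage 4 the agency must meet the balance of probabilities (weight is at least 54): on (h) the weight is 53, < 54, so (h) does not meet the standard; on (i) the weight is 52, which does not reach 54, so (i) does not meet the standard.
  The agency does not carry Stage 4.
The analysis ends at Stage 4; the contractor prevails.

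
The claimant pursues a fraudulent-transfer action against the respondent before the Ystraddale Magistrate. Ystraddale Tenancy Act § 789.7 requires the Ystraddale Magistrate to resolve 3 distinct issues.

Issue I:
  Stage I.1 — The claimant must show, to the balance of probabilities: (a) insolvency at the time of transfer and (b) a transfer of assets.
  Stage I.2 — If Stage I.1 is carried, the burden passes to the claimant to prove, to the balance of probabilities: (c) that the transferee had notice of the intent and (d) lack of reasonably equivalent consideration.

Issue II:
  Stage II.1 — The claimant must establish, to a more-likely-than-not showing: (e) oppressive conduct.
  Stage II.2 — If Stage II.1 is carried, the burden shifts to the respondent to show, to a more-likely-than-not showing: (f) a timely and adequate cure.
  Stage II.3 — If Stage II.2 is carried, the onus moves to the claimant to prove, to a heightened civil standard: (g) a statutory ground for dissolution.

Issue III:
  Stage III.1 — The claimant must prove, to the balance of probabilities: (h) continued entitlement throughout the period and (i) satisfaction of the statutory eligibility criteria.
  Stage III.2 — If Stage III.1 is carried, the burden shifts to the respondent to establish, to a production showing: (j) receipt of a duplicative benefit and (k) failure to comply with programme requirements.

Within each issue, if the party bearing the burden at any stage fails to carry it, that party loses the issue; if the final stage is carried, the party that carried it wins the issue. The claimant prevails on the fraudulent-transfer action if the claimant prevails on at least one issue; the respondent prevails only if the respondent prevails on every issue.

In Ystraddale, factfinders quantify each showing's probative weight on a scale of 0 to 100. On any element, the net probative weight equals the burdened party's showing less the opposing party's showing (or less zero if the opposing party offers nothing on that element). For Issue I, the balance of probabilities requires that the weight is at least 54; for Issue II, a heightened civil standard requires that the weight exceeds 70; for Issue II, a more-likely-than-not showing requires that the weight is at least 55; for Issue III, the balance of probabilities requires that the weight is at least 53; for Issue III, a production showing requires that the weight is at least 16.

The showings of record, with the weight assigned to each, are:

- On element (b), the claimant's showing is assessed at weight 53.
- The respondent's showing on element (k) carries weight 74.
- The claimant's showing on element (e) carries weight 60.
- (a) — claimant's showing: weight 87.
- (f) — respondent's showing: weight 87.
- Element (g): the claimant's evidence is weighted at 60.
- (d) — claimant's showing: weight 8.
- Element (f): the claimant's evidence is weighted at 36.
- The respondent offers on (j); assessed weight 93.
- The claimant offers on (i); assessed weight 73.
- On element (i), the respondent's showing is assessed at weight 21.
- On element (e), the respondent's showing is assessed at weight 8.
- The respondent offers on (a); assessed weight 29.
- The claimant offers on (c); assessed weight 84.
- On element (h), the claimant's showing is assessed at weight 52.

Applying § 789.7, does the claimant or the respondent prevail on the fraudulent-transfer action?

— Issue I —
Stage I.1 — burden on claimant; standard: the balance of probabilities (weight is at least 54).
    (a): 87 − 29 = 58 ≥ 54 [met]
    (b): 53 < 54 [not met]
  The claimant does not carry Stage I.1.
So the respondent prevails on this issue.
— Issue II —
At Stage II.1 the claimant must meet a more-likely-than-not showing (weight is at least 55): on (e) the weight is 60 less the opposing 8 gives net 52, < 55, so (e) does not meet the standard.
  Stage II.1 not carried; the claimant fails its burden.
The analysis ends at Stage II.1; the respondent prevails on this issue.
— Issue III —
At Stage III.1 the claimant must meet the balance of probabilities (weight is at least 53): on (h) the weight is 52, which does not reach 53, so (h) does not meet the standard; on (i) the weight is 73 less the opposing 21 gives net 52, < 53, so (i) does not meet the standard.
  Stage III.1 not carried; the claimant fails its burden.
The respondent prevails on this issue.
Per-issue: Issue I → respondent; Issue II → respondent; Issue III → respondent. The claimant must prevail on at least one issue; overall, the respondent prevails.

respondent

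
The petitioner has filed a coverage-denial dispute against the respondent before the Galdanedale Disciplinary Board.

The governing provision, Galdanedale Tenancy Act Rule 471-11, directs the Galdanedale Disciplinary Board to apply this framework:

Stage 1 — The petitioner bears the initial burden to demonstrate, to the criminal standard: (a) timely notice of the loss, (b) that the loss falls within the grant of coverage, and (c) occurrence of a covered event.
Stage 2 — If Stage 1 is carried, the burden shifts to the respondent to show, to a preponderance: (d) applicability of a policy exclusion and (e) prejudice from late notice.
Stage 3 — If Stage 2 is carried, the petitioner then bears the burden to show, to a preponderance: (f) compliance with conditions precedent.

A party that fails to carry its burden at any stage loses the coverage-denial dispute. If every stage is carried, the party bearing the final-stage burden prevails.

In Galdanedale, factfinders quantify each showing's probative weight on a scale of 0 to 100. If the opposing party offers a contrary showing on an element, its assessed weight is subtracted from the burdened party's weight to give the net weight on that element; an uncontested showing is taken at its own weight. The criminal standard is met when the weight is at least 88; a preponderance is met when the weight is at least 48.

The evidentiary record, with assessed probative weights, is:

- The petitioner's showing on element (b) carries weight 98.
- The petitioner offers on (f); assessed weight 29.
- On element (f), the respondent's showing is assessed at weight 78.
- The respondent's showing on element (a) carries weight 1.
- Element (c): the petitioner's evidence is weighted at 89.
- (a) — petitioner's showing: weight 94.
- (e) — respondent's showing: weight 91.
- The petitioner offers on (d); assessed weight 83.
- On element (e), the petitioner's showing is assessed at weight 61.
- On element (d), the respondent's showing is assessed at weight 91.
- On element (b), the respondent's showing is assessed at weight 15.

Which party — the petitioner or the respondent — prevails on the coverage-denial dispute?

At Stage 1 the petitioner must meet the criminal standard (weight is at least 88): on (a) the weight is 94 less the opposing 1 gives net 93, ≥ 88, so (a) meets the standard; on (b) the weight is 98 less the opposing 15 gives net 83, which does not reach 88, so (b) does not meet the standard; on (c) the weight is 89, which does reach 88, so (c) meets the standard.
  The petitioner does not carry Stage 1.
The analysis ends at Stage 1; the respondent prevails.

respondent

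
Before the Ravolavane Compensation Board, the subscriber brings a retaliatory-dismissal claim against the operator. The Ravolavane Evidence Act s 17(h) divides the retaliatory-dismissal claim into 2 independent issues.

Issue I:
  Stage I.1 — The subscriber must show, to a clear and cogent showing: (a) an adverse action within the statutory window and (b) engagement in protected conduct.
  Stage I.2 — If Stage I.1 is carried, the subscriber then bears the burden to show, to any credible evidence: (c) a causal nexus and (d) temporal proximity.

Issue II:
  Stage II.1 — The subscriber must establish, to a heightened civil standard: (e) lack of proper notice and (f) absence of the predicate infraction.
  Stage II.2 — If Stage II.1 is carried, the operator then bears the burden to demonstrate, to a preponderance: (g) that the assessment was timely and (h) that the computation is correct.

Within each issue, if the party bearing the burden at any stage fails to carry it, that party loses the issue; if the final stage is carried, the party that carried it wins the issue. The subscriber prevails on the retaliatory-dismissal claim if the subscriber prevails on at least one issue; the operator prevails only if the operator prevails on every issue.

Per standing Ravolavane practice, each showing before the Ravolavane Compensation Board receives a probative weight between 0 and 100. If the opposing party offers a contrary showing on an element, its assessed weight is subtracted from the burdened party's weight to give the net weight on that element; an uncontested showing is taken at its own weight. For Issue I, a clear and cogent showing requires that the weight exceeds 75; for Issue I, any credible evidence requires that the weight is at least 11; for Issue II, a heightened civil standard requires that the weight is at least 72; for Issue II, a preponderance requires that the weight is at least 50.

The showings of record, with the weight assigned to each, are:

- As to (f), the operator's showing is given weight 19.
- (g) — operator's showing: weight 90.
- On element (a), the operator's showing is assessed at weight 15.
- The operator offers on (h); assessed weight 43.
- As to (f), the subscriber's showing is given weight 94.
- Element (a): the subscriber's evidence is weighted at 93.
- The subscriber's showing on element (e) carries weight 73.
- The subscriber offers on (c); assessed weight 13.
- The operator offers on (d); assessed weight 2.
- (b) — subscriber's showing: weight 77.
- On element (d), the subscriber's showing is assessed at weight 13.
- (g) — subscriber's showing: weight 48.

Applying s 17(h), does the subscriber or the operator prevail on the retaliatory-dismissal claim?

subscriber

— Issue I —
Stage I.1 (subscriber, a clear and cogent showing, weight exceeds 75): (a) net 93−15=78 > 75 — meets; (b) 77 > 75 — meets.
  Stage I.1 carried; the burden remains with the subscriber.
Stage I.2 (subscriber, any credible evidence, weight is at least 11): (c) 13 ≥ 11 — meets; (d) net 13−2=11 ≥ 11 — meets.
  Stage I.2 carried; the final stage is satisfied.
With every stage satisfied, the subscriber prevails on this issue.
— Issue II —
Stage II.1 — burden on subscriber; standard: a heightened civil standard (weight is at least 72).
    (e): 73 ≥ 72 [met]
    (f): 94 − 19 = 75 ≥ 72 [met]
  The subscriber carries Stage II.1; the operator now bears the burden.
Stage II.2 — burden on operator; standard: a preponderance (weight is at least 50).
    (g): 90 − 48 = 42 < 50 [not met]
    (h): 43 < 50 [not met]
  Stage II.2 not carried; the operator fails its burden.
So the subscriber prevails on this issue.
Per-issue: Issue I → subscriber; Issue II → subscriber. The subscriber must prevail on at least one issue; overall, the subscriber prevails.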